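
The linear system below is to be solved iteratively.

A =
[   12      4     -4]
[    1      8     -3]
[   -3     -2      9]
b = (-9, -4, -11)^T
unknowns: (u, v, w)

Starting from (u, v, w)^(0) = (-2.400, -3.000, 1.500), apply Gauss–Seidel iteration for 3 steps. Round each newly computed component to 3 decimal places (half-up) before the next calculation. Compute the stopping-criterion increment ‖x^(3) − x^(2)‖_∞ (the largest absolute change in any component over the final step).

Iteration 1:
  u = (-9 - (4)·-3.000 - (-4)·1.500) / (12) = 0.750
  v = (-4 - (1)·0.750 - (-3)·1.500) / (8) = -0.031
  w = (-11 - (-3)·0.750 - (-2)·-0.031) / (9) = -0.979
Iteration 2:
  u = (-9 - (4)·-0.031 - (-4)·-0.979) / (12) = -1.066
  v = (-4 - (1)·-1.066 - (-3)·-0.979) / (8) = -0.734
  w = (-11 - (-3)·-1.066 - (-2)·-0.734) / (9) = -1.741
Iteration 3:
  u = (-9 - (4)·-0.734 - (-4)·-1.741) / (12) = -1.086
  v = (-4 - (1)·-1.086 - (-3)·-1.741) / (8) = -1.017
  w = (-11 - (-3)·-1.086 - (-2)·-1.017) / (9) = -1.810
Change: (-0.020, -0.283, -0.069) → max |·| = 0.283

0.283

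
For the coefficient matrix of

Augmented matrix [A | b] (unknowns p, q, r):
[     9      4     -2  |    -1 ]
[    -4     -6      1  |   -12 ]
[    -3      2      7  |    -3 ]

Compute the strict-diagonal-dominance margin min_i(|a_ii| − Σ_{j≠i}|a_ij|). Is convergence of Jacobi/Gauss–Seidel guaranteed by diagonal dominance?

row 1: |9| − (4+2) = 3
row 2: |-6| − (4+1) = 1
row 3: |7| − (3+2) = 2
minimum over rows = 1 → strictly diagonally dominant (convergence guaranteed)

1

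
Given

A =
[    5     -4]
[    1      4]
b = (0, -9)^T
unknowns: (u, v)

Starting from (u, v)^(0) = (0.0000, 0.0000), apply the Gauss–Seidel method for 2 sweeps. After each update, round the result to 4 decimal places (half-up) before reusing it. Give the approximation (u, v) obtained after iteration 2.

(-1.8000, -1.8000)

Iteration 1:
  u = (0 - (-4)·0.0000) / (5) = 0.0000
  v = (-9 - (1)·0.0000) / (4) = -2.2500
Iteration 2:
  u = (0 - (-4)·-2.2500) / (5) = -1.8000
  v = (-9 - (1)·-1.8000) / (4) = -1.8000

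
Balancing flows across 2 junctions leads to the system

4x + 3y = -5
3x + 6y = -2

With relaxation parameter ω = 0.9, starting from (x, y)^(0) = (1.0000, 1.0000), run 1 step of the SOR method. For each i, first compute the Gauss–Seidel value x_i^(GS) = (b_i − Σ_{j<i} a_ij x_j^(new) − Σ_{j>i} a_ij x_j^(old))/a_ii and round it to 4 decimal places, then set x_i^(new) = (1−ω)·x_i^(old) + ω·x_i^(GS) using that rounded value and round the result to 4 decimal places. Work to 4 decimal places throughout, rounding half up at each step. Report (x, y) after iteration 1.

Iteration 1:
  x: GS value = (-5 - (3)·1.0000) / (4) = -2.0000;  x ← (1−ω)·1.0000 + ω·-2.0000 = -1.7000
  y: GS value = (-2 - (3)·-1.7000) / (6) = 0.5167;  y ← (1−ω)·1.0000 + ω·0.5167 = 0.5650

(-1.7000, 0.5650)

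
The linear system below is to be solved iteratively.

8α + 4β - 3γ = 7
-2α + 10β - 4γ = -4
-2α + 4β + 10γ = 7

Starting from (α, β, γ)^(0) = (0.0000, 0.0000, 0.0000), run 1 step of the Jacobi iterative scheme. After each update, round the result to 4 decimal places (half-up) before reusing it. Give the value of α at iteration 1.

0.8750

Iteration 1:
  α = (7 - (4)·0.0000 - (-3)·0.0000) / (8) = 0.8750
  β = (-4 - (-2)·0.0000 - (-4)·0.0000) / (10) = -0.4000
  γ = (7 - (-2)·0.0000 - (4)·0.0000) / (10) = 0.7000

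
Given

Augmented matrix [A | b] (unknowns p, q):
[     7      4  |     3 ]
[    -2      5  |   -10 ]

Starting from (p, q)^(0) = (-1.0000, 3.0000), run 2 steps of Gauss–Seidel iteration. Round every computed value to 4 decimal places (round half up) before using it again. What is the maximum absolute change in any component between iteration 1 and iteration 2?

3.1510

Iteration 1:
  p = (3 - (4)·3.0000) / (7) = -1.2857
  q = (-10 - (-2)·-1.2857) / (5) = -2.5143
Iteration 2:
  p = (3 - (4)·-2.5143) / (7) = 1.8653
  q = (-10 - (-2)·1.8653) / (5) = -1.2539
Change: (3.1510, 1.2604) → max |·| = 3.1510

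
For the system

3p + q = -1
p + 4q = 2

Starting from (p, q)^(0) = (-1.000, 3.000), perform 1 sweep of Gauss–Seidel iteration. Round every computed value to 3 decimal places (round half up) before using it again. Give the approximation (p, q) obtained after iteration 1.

Iteration 1:
  p = (-1 - (1)·3.000) / (3) = -1.333
  q = (2 - (1)·-1.333) / (4) = 0.833

(-1.333, 0.833)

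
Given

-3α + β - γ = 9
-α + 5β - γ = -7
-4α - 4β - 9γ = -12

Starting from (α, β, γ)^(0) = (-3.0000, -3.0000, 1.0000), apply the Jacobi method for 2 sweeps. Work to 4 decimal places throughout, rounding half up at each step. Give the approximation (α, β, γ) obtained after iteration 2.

Iteration 1:
  α = (9 - (1)·-3.0000 - (-1)·1.0000) / (-3) = -4.3333
  β = (-7 - (-1)·-3.0000 - (-1)·1.0000) / (5) = -1.8000
  γ = (-12 - (-4)·-3.0000 - (-4)·-3.0000) / (-9) = 4.0000
Iteration 2:
  α = (9 - (1)·-1.8000 - (-1)·4.0000) / (-3) = -4.9333
  β = (-7 - (-1)·-4.3333 - (-1)·4.0000) / (5) = -1.4667
  γ = (-12 - (-4)·-4.3333 - (-4)·-1.8000) / (-9) = 4.0592

(-4.9333, -1.4667, 4.0592)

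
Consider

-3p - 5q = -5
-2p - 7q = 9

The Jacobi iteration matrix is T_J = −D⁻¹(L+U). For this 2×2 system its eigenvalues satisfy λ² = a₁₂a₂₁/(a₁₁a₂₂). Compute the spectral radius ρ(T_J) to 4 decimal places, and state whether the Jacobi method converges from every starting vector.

0.6901

a₁₂a₂₁/(a₁₁a₂₂) = (-5)·(-2) / ((-3)·(-7)) = 0.476190
ρ = √|0.476190| = √0.476190 = 0.6901
ρ < 1, so Jacobi converges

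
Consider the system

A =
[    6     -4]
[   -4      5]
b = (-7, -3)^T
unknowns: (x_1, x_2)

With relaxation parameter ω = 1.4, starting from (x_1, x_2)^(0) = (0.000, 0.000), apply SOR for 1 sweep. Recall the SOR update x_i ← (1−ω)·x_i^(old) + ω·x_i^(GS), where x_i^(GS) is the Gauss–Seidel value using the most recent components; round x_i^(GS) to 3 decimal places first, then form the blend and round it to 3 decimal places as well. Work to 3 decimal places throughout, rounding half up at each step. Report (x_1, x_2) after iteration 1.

(-1.634, -2.670)

Iteration 1:
  x_1: GS value = (-7 - (-4)·0.000) / (6) = -1.167;  x_1 ← (1−ω)·0.000 + ω·-1.167 = -1.634
  x_2: GS value = (-3 - (-4)·-1.634) / (5) = -1.907;  x_2 ← (1−ω)·0.000 + ω·-1.907 = -2.670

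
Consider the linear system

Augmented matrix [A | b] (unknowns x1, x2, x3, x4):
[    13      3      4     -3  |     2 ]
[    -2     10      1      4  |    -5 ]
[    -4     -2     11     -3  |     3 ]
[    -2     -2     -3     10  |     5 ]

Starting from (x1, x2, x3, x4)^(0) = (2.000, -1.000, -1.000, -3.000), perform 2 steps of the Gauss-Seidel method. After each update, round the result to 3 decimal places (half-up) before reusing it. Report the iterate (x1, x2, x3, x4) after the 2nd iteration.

Iteration 1:
  x1 = (2 - (3)·-1.000 - (4)·-1.000 - (-3)·-3.000) / (13) = 0.000
  x2 = (-5 - (-2)·0.000 - (1)·-1.000 - (4)·-3.000) / (10) = 0.800
  x3 = (3 - (-4)·0.000 - (-2)·0.800 - (-3)·-3.000) / (11) = -0.400
  x4 = (5 - (-2)·0.000 - (-2)·0.800 - (-3)·-0.400) / (10) = 0.540
Iteration 2:
  x1 = (2 - (3)·0.800 - (4)·-0.400 - (-3)·0.540) / (13) = 0.217
  x2 = (-5 - (-2)·0.217 - (1)·-0.400 - (4)·0.540) / (10) = -0.633
  x3 = (3 - (-4)·0.217 - (-2)·-0.633 - (-3)·0.540) / (11) = 0.384
  x4 = (5 - (-2)·0.217 - (-2)·-0.633 - (-3)·0.384) / (10) = 0.532

(0.217, -0.633, 0.384, 0.532)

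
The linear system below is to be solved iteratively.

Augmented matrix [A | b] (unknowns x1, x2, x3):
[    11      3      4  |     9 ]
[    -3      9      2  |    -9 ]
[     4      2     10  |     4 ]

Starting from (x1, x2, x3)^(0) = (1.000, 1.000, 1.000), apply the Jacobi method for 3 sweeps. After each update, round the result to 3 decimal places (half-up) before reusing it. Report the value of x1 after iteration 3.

0.879

Iteration 1:
  x1 = (9 - (3)·1.000 - (4)·1.000) / (11) = 0.182
  x2 = (-9 - (-3)·1.000 - (2)·1.000) / (9) = -0.889
  x3 = (4 - (4)·1.000 - (2)·1.000) / (10) = -0.200
Iteration 2:
  x1 = (9 - (3)·-0.889 - (4)·-0.200) / (11) = 1.133
  x2 = (-9 - (-3)·0.182 - (2)·-0.200) / (9) = -0.895
  x3 = (4 - (4)·0.182 - (2)·-0.889) / (10) = 0.505
Iteration 3:
  x1 = (9 - (3)·-0.895 - (4)·0.505) / (11) = 0.879
  x2 = (-9 - (-3)·1.133 - (2)·0.505) / (9) = -0.735
  x3 = (4 - (4)·1.133 - (2)·-0.895) / (10) = 0.126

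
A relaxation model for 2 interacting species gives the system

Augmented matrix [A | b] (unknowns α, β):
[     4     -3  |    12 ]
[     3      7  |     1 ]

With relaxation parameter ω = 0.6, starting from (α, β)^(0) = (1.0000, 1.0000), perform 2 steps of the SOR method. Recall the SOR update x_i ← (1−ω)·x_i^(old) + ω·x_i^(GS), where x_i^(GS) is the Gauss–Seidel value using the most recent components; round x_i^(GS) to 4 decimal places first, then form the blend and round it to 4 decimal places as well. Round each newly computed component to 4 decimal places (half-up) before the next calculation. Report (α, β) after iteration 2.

(2.7719, -0.7053)

Iteration 1:
  α: GS value = (12 - (-3)·1.0000) / (4) = 3.7500;  α ← (1−ω)·1.0000 + ω·3.7500 = 2.6500
  β: GS value = (1 - (3)·2.6500) / (7) = -0.9929;  β ← (1−ω)·1.0000 + ω·-0.9929 = -0.1957
Iteration 2:
  α: GS value = (12 - (-3)·-0.1957) / (4) = 2.8532;  α ← (1−ω)·2.6500 + ω·2.8532 = 2.7719
  β: GS value = (1 - (3)·2.7719) / (7) = -1.0451;  β ← (1−ω)·-0.1957 + ω·-1.0451 = -0.7053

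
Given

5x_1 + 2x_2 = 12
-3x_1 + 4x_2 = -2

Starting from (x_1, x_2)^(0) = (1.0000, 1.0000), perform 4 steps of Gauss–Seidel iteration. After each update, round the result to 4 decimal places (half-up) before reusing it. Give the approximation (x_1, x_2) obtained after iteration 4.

(2.0000, 1.0000)

Iteration 1:
  x_1 = (12 - (2)·1.0000) / (5) = 2.0000
  x_2 = (-2 - (-3)·2.0000) / (4) = 1.0000
Iteration 2:
  x_1 = (12 - (2)·1.0000) / (5) = 2.0000
  x_2 = (-2 - (-3)·2.0000) / (4) = 1.0000
Iteration 3:
  x_1 = (12 - (2)·1.0000) / (5) = 2.0000
  x_2 = (-2 - (-3)·2.0000) / (4) = 1.0000
Iteration 4:
  x_1 = (12 - (2)·1.0000) / (5) = 2.0000
  x_2 = (-2 - (-3)·2.0000) / (4) = 1.0000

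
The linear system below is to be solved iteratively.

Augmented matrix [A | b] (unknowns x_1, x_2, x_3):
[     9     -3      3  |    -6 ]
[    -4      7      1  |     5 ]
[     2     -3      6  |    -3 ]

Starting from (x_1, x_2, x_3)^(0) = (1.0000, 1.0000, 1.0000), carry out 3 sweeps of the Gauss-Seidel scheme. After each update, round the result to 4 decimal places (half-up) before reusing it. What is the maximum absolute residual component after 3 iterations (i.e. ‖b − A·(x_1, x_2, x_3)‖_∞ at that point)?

Iteration 1:
  x_1 = (-6 - (-3)·1.0000 - (3)·1.0000) / (9) = -0.6667
  x_2 = (5 - (-4)·-0.6667 - (1)·1.0000) / (7) = 0.1905
  x_3 = (-3 - (2)·-0.6667 - (-3)·0.1905) / (6) = -0.1825
Iteration 2:
  x_1 = (-6 - (-3)·0.1905 - (3)·-0.1825) / (9) = -0.5423
  x_2 = (5 - (-4)·-0.5423 - (1)·-0.1825) / (7) = 0.4305
  x_3 = (-3 - (2)·-0.5423 - (-3)·0.4305) / (6) = -0.1040
Iteration 3:
  x_1 = (-6 - (-3)·0.4305 - (3)·-0.1040) / (9) = -0.4885
  x_2 = (5 - (-4)·-0.4885 - (1)·-0.1040) / (7) = 0.4500
  x_3 = (-3 - (2)·-0.4885 - (-3)·0.4500) / (6) = -0.1122
Residual b − A·x = (0.0831, 0.0082, 0.0002); ∞-norm = 0.0831

0.0831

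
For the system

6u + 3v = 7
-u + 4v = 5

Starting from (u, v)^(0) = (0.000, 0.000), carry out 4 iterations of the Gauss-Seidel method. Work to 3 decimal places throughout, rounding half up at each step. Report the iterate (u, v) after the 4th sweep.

Iteration 1:
  u = (7 - (3)·0.000) / (6) = 1.167
  v = (5 - (-1)·1.167) / (4) = 1.542
Iteration 2:
  u = (7 - (3)·1.542) / (6) = 0.396
  v = (5 - (-1)·0.396) / (4) = 1.349
Iteration 3:
  u = (7 - (3)·1.349) / (6) = 0.492
  v = (5 - (-1)·0.492) / (4) = 1.373
Iteration 4:
  u = (7 - (3)·1.373) / (6) = 0.480
  v = (5 - (-1)·0.480) / (4) = 1.370

(0.480, 1.370)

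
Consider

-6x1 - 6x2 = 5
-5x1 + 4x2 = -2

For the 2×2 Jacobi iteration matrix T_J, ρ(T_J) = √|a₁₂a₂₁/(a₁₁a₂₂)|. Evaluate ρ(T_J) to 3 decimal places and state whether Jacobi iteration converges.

1.118

a₁₂a₂₁/(a₁₁a₂₂) = (-6)·(-5) / ((-6)·(4)) = -1.250000
ρ = √|-1.250000| = √1.250000 = 1.118
ρ > 1, so Jacobi diverges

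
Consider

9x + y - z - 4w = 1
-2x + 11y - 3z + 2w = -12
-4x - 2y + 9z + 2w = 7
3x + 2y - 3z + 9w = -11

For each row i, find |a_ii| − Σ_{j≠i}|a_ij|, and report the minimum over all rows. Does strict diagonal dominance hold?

1

row 1: |9| − (1+1+4) = 3
row 2: |11| − (2+3+2) = 4
row 3: |9| − (4+2+2) = 1
row 4: |9| − (3+2+3) = 1
minimum over rows = 1 → strictly diagonally dominant (convergence guaranteed)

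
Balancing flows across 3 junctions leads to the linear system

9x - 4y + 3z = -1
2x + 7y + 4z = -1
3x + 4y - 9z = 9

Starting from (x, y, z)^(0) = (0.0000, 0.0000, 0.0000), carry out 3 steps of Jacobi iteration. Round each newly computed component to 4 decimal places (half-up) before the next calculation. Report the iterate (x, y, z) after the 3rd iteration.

Iteration 1:
  x = (-1 - (-4)·0.0000 - (3)·0.0000) / (9) = -0.1111
  y = (-1 - (2)·0.0000 - (4)·0.0000) / (7) = -0.1429
  z = (9 - (3)·0.0000 - (4)·0.0000) / (-9) = -1.0000
Iteration 2:
  x = (-1 - (-4)·-0.1429 - (3)·-1.0000) / (9) = 0.1587
  y = (-1 - (2)·-0.1111 - (4)·-1.0000) / (7) = 0.4603
  z = (9 - (3)·-0.1111 - (4)·-0.1429) / (-9) = -1.1005
Iteration 3:
  x = (-1 - (-4)·0.4603 - (3)·-1.1005) / (9) = 0.4603
  y = (-1 - (2)·0.1587 - (4)·-1.1005) / (7) = 0.4407
  z = (9 - (3)·0.1587 - (4)·0.4603) / (-9) = -0.7425

(0.4603, 0.4407, -0.7425)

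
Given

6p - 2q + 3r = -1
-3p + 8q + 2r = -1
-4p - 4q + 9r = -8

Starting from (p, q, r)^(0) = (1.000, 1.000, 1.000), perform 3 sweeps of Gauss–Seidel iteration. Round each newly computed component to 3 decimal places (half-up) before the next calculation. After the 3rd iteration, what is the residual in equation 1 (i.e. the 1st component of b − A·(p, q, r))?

Iteration 1:
  p = (-1 - (-2)·1.000 - (3)·1.000) / (6) = -0.333
  q = (-1 - (-3)·-0.333 - (2)·1.000) / (8) = -0.500
  r = (-8 - (-4)·-0.333 - (-4)·-0.500) / (9) = -1.259
Iteration 2:
  p = (-1 - (-2)·-0.500 - (3)·-1.259) / (6) = 0.296
  q = (-1 - (-3)·0.296 - (2)·-1.259) / (8) = 0.301
  r = (-8 - (-4)·0.296 - (-4)·0.301) / (9) = -0.624
Iteration 3:
  p = (-1 - (-2)·0.301 - (3)·-0.624) / (6) = 0.246
  q = (-1 - (-3)·0.246 - (2)·-0.624) / (8) = 0.123
  r = (-8 - (-4)·0.246 - (-4)·0.123) / (9) = -0.725
Residual b − A·x = (-0.055, 0.204, 0.001)

-0.055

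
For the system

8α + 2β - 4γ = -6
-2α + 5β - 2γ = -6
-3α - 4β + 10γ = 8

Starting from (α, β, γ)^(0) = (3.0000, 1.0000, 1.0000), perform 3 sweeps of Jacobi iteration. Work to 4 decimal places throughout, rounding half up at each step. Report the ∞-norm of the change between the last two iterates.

0.4050

Iteration 1:
  α = (-6 - (2)·1.0000 - (-4)·1.0000) / (8) = -0.5000
  β = (-6 - (-2)·3.0000 - (-2)·1.0000) / (5) = 0.4000
  γ = (8 - (-3)·3.0000 - (-4)·1.0000) / (10) = 2.1000
Iteration 2:
  α = (-6 - (2)·0.4000 - (-4)·2.1000) / (8) = 0.2000
  β = (-6 - (-2)·-0.5000 - (-2)·2.1000) / (5) = -0.5600
  γ = (8 - (-3)·-0.5000 - (-4)·0.4000) / (10) = 0.8100
Iteration 3:
  α = (-6 - (2)·-0.5600 - (-4)·0.8100) / (8) = -0.2050
  β = (-6 - (-2)·0.2000 - (-2)·0.8100) / (5) = -0.7960
  γ = (8 - (-3)·0.2000 - (-4)·-0.5600) / (10) = 0.6360
Change: (-0.4050, -0.2360, -0.1740) → max |·| = 0.4050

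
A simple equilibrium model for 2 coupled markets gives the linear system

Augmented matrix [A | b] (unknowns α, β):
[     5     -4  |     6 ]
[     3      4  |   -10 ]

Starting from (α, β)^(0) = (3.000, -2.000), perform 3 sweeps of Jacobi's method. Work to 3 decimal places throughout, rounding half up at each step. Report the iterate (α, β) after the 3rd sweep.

Iteration 1:
  α = (6 - (-4)·-2.000) / (5) = -0.400
  β = (-10 - (3)·3.000) / (4) = -4.750
Iteration 2:
  α = (6 - (-4)·-4.750) / (5) = -2.600
  β = (-10 - (3)·-0.400) / (4) = -2.200
Iteration 3:
  α = (6 - (-4)·-2.200) / (5) = -0.560
  β = (-10 - (3)·-2.600) / (4) = -0.550

(-0.560, -0.550)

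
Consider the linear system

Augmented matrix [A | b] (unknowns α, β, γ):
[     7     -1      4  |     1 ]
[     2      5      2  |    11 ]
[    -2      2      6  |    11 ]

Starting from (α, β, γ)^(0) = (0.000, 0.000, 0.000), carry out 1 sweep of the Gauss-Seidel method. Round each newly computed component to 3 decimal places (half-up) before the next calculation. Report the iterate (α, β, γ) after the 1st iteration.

(0.143, 2.143, 1.167)

Iteration 1:
  α = (1 - (-1)·0.000 - (4)·0.000) / (7) = 0.143
  β = (11 - (2)·0.143 - (2)·0.000) / (5) = 2.143
  γ = (11 - (-2)·0.143 - (2)·2.143) / (6) = 1.167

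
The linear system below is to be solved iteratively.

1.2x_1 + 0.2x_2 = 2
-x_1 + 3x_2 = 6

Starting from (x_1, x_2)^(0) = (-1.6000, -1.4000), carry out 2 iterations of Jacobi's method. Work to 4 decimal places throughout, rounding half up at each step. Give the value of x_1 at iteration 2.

Iteration 1:
  x_1 = (2 - (0.2)·-1.4000) / (1.2) = 1.9000
  x_2 = (6 - (-1)·-1.6000) / (3) = 1.4667
Iteration 2:
  x_1 = (2 - (0.2)·1.4667) / (1.2) = 1.4222
  x_2 = (6 - (-1)·1.9000) / (3) = 2.6333

1.4222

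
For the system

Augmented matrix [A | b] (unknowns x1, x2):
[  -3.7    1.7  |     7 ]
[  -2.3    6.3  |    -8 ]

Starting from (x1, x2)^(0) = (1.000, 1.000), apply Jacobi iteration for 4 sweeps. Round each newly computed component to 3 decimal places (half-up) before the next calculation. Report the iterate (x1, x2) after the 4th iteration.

(-2.862, -2.261)

Iteration 1:
  x1 = (7 - (1.7)·1.000) / (-3.7) = -1.432
  x2 = (-8 - (-2.3)·1.000) / (6.3) = -0.905
Iteration 2:
  x1 = (7 - (1.7)·-0.905) / (-3.7) = -2.308
  x2 = (-8 - (-2.3)·-1.432) / (6.3) = -1.793
Iteration 3:
  x1 = (7 - (1.7)·-1.793) / (-3.7) = -2.716
  x2 = (-8 - (-2.3)·-2.308) / (6.3) = -2.112
Iteration 4:
  x1 = (7 - (1.7)·-2.112) / (-3.7) = -2.862
  x2 = (-8 - (-2.3)·-2.716) / (6.3) = -2.261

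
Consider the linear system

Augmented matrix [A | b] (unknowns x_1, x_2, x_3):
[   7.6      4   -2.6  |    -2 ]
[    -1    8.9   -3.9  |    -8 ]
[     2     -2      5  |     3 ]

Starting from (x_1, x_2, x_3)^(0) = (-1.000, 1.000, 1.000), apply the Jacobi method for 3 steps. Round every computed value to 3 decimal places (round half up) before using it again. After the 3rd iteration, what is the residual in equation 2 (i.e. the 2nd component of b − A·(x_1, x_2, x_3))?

Iteration 1:
  x_1 = (-2 - (4)·1.000 - (-2.6)·1.000) / (7.6) = -0.447
  x_2 = (-8 - (-1)·-1.000 - (-3.9)·1.000) / (8.9) = -0.573
  x_3 = (3 - (2)·-1.000 - (-2)·1.000) / (5) = 1.400
Iteration 2:
  x_1 = (-2 - (4)·-0.573 - (-2.6)·1.400) / (7.6) = 0.517
  x_2 = (-8 - (-1)·-0.447 - (-3.9)·1.400) / (8.9) = -0.336
  x_3 = (3 - (2)·-0.447 - (-2)·-0.573) / (5) = 0.550
Iteration 3:
  x_1 = (-2 - (4)·-0.336 - (-2.6)·0.550) / (7.6) = 0.102
  x_2 = (-8 - (-1)·0.517 - (-3.9)·0.550) / (8.9) = -0.600
  x_3 = (3 - (2)·0.517 - (-2)·-0.336) / (5) = 0.259
Residual b − A·x = (0.298, -1.548, 0.301)

-1.548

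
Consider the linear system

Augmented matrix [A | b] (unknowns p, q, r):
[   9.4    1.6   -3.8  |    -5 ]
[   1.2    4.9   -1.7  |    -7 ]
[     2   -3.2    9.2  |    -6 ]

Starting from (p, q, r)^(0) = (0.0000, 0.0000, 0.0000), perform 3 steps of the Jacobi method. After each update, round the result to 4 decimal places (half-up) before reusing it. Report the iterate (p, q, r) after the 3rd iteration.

Iteration 1:
  p = (-5 - (1.6)·0.0000 - (-3.8)·0.0000) / (9.4) = -0.5319
  q = (-7 - (1.2)·0.0000 - (-1.7)·0.0000) / (4.9) = -1.4286
  r = (-6 - (2)·0.0000 - (-3.2)·0.0000) / (9.2) = -0.6522
Iteration 2:
  p = (-5 - (1.6)·-1.4286 - (-3.8)·-0.6522) / (9.4) = -0.5524
  q = (-7 - (1.2)·-0.5319 - (-1.7)·-0.6522) / (4.9) = -1.5246
  r = (-6 - (2)·-0.5319 - (-3.2)·-1.4286) / (9.2) = -1.0334
Iteration 3:
  p = (-5 - (1.6)·-1.5246 - (-3.8)·-1.0334) / (9.4) = -0.6902
  q = (-7 - (1.2)·-0.5524 - (-1.7)·-1.0334) / (4.9) = -1.6518
  r = (-6 - (2)·-0.5524 - (-3.2)·-1.5246) / (9.2) = -1.0624

(-0.6902, -1.6518, -1.0624)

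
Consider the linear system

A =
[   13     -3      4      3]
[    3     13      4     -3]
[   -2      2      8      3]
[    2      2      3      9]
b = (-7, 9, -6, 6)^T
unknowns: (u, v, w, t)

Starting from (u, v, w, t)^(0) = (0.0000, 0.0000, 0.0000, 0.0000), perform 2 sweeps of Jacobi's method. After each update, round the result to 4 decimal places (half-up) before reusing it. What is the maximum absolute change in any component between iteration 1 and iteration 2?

0.5577

Iteration 1:
  u = (-7 - (-3)·0.0000 - (4)·0.0000 - (3)·0.0000) / (13) = -0.5385
  v = (9 - (3)·0.0000 - (4)·0.0000 - (-3)·0.0000) / (13) = 0.6923
  w = (-6 - (-2)·0.0000 - (2)·0.0000 - (3)·0.0000) / (8) = -0.7500
  t = (6 - (2)·0.0000 - (2)·0.0000 - (3)·0.0000) / (9) = 0.6667
Iteration 2:
  u = (-7 - (-3)·0.6923 - (4)·-0.7500 - (3)·0.6667) / (13) = -0.3018
  v = (9 - (3)·-0.5385 - (4)·-0.7500 - (-3)·0.6667) / (13) = 1.2012
  w = (-6 - (-2)·-0.5385 - (2)·0.6923 - (3)·0.6667) / (8) = -1.3077
  t = (6 - (2)·-0.5385 - (2)·0.6923 - (3)·-0.7500) / (9) = 0.8825
Change: (0.2367, 0.5089, -0.5577, 0.2158) → max |·| = 0.5577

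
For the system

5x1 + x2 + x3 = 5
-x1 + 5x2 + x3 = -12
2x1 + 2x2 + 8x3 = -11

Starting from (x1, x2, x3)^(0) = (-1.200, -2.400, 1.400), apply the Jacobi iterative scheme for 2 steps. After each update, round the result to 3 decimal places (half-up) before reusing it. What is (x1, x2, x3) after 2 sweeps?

Iteration 1:
  x1 = (5 - (1)·-2.400 - (1)·1.400) / (5) = 1.200
  x2 = (-12 - (-1)·-1.200 - (1)·1.400) / (5) = -2.920
  x3 = (-11 - (2)·-1.200 - (2)·-2.400) / (8) = -0.475
Iteration 2:
  x1 = (5 - (1)·-2.920 - (1)·-0.475) / (5) = 1.679
  x2 = (-12 - (-1)·1.200 - (1)·-0.475) / (5) = -2.065
  x3 = (-11 - (2)·1.200 - (2)·-2.920) / (8) = -0.945

(1.679, -2.065, -0.945)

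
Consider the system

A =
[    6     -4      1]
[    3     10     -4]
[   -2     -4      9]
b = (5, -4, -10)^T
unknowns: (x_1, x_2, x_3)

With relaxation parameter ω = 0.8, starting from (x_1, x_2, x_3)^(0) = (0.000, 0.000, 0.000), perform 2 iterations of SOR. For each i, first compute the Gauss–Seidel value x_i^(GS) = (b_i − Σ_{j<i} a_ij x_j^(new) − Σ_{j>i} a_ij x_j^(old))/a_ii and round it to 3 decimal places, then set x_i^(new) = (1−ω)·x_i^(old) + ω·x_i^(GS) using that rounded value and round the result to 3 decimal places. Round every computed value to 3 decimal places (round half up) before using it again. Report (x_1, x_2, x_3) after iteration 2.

(0.669, -0.878, -1.271)

Iteration 1:
  x_1: GS value = (5 - (-4)·0.000 - (1)·0.000) / (6) = 0.833;  x_1 ← (1−ω)·0.000 + ω·0.833 = 0.666
  x_2: GS value = (-4 - (3)·0.666 - (-4)·0.000) / (10) = -0.600;  x_2 ← (1−ω)·0.000 + ω·-0.600 = -0.480
  x_3: GS value = (-10 - (-2)·0.666 - (-4)·-0.480) / (9) = -1.176;  x_3 ← (1−ω)·0.000 + ω·-1.176 = -0.941
Iteration 2:
  x_1: GS value = (5 - (-4)·-0.480 - (1)·-0.941) / (6) = 0.670;  x_1 ← (1−ω)·0.666 + ω·0.670 = 0.669
  x_2: GS value = (-4 - (3)·0.669 - (-4)·-0.941) / (10) = -0.977;  x_2 ← (1−ω)·-0.480 + ω·-0.977 = -0.878
  x_3: GS value = (-10 - (-2)·0.669 - (-4)·-0.878) / (9) = -1.353;  x_3 ← (1−ω)·-0.941 + ω·-1.353 = -1.271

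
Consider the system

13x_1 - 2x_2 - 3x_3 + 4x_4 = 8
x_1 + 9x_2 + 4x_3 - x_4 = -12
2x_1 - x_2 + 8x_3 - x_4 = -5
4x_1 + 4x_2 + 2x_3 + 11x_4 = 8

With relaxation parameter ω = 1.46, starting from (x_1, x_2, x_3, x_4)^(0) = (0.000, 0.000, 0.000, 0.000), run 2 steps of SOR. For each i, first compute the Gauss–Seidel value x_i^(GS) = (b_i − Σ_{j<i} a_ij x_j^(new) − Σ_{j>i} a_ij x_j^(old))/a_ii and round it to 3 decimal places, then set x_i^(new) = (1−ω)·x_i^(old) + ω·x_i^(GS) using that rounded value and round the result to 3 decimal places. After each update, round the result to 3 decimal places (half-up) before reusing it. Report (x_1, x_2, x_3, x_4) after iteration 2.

(-1.486, 0.654, 0.883, 0.291)

Iteration 1:
  x_1: GS value = (8 - (-2)·0.000 - (-3)·0.000 - (4)·0.000) / (13) = 0.615;  x_1 ← (1−ω)·0.000 + ω·0.615 = 0.898
  x_2: GS value = (-12 - (1)·0.898 - (4)·0.000 - (-1)·0.000) / (9) = -1.433;  x_2 ← (1−ω)·0.000 + ω·-1.433 = -2.092
  x_3: GS value = (-5 - (2)·0.898 - (-1)·-2.092 - (-1)·0.000) / (8) = -1.111;  x_3 ← (1−ω)·0.000 + ω·-1.111 = -1.622
  x_4: GS value = (8 - (4)·0.898 - (4)·-2.092 - (2)·-1.622) / (11) = 1.456;  x_4 ← (1−ω)·0.000 + ω·1.456 = 2.126
Iteration 2:
  x_1: GS value = (8 - (-2)·-2.092 - (-3)·-1.622 - (4)·2.126) / (13) = -0.735;  x_1 ← (1−ω)·0.898 + ω·-0.735 = -1.486
  x_2: GS value = (-12 - (1)·-1.486 - (4)·-1.622 - (-1)·2.126) / (9) = -0.211;  x_2 ← (1−ω)·-2.092 + ω·-0.211 = 0.654
  x_3: GS value = (-5 - (2)·-1.486 - (-1)·0.654 - (-1)·2.126) / (8) = 0.094;  x_3 ← (1−ω)·-1.622 + ω·0.094 = 0.883
  x_4: GS value = (8 - (4)·-1.486 - (4)·0.654 - (2)·0.883) / (11) = 0.869;  x_4 ← (1−ω)·2.126 + ω·0.869 = 0.291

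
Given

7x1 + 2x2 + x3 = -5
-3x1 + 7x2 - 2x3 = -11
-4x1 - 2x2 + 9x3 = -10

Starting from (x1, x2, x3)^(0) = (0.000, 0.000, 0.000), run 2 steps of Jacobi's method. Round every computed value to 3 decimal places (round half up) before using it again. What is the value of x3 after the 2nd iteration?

Iteration 1:
  x1 = (-5 - (2)·0.000 - (1)·0.000) / (7) = -0.714
  x2 = (-11 - (-3)·0.000 - (-2)·0.000) / (7) = -1.571
  x3 = (-10 - (-4)·0.000 - (-2)·0.000) / (9) = -1.111
Iteration 2:
  x1 = (-5 - (2)·-1.571 - (1)·-1.111) / (7) = -0.107
  x2 = (-11 - (-3)·-0.714 - (-2)·-1.111) / (7) = -2.195
  x3 = (-10 - (-4)·-0.714 - (-2)·-1.571) / (9) = -1.778

-1.778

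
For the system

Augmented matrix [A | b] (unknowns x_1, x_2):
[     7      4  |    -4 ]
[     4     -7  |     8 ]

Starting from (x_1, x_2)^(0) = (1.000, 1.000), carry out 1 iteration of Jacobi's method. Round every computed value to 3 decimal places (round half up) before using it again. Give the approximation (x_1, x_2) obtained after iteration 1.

(-1.143, -0.571)

Iteration 1:
  x_1 = (-4 - (4)·1.000) / (7) = -1.143
  x_2 = (8 - (4)·1.000) / (-7) = -0.571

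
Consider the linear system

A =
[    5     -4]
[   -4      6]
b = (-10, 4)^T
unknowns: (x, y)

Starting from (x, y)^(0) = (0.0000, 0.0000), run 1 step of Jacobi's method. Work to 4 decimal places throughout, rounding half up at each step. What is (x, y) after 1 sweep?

Iteration 1:
  x = (-10 - (-4)·0.0000) / (5) = -2.0000
  y = (4 - (-4)·0.0000) / (6) = 0.6667

(-2.0000, 0.6667)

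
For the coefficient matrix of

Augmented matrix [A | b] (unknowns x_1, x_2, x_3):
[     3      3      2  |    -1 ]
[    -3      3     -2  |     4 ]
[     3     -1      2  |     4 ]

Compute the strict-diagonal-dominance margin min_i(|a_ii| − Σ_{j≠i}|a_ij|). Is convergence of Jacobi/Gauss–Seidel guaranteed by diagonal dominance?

row 1: |3| − (3+2) = -2
row 2: |3| − (3+2) = -2
row 3: |2| − (3+1) = -2
minimum over rows = -2 → not strictly diagonally dominant

-2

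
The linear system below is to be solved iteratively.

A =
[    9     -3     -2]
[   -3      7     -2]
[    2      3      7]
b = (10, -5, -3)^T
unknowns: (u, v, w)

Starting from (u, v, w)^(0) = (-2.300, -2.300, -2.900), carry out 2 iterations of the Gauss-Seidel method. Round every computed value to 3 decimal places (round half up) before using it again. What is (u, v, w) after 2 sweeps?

(0.637, -0.335, -0.467)

Iteration 1:
  u = (10 - (-3)·-2.300 - (-2)·-2.900) / (9) = -0.300
  v = (-5 - (-3)·-0.300 - (-2)·-2.900) / (7) = -1.671
  w = (-3 - (2)·-0.300 - (3)·-1.671) / (7) = 0.373
Iteration 2:
  u = (10 - (-3)·-1.671 - (-2)·0.373) / (9) = 0.637
  v = (-5 - (-3)·0.637 - (-2)·0.373) / (7) = -0.335
  w = (-3 - (2)·0.637 - (3)·-0.335) / (7) = -0.467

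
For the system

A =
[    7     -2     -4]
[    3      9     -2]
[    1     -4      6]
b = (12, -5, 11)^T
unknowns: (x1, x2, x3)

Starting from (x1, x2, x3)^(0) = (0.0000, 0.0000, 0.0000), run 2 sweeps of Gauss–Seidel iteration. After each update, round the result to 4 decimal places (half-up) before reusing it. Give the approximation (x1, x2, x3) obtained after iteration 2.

(1.8473, -0.9944, 0.8625)

Iteration 1:
  x1 = (12 - (-2)·0.0000 - (-4)·0.0000) / (7) = 1.7143
  x2 = (-5 - (3)·1.7143 - (-2)·0.0000) / (9) = -1.1270
  x3 = (11 - (1)·1.7143 - (-4)·-1.1270) / (6) = 0.7963
Iteration 2:
  x1 = (12 - (-2)·-1.1270 - (-4)·0.7963) / (7) = 1.8473
  x2 = (-5 - (3)·1.8473 - (-2)·0.7963) / (9) = -0.9944
  x3 = (11 - (1)·1.8473 - (-4)·-0.9944) / (6) = 0.8625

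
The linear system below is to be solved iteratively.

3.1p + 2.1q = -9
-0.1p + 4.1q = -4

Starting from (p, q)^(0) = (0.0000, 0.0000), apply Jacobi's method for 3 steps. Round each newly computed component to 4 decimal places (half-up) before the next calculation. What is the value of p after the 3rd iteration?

-2.1944

Iteration 1:
  p = (-9 - (2.1)·0.0000) / (3.1) = -2.9032
  q = (-4 - (-0.1)·0.0000) / (4.1) = -0.9756
Iteration 2:
  p = (-9 - (2.1)·-0.9756) / (3.1) = -2.2423
  q = (-4 - (-0.1)·-2.9032) / (4.1) = -1.0464
Iteration 3:
  p = (-9 - (2.1)·-1.0464) / (3.1) = -2.1944
  q = (-4 - (-0.1)·-2.2423) / (4.1) = -1.0303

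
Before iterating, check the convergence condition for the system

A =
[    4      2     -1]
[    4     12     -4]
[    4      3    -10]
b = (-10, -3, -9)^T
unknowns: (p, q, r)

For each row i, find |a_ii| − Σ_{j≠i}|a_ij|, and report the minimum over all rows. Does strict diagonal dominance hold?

1

row 1: |4| − (2+1) = 1
row 2: |12| − (4+4) = 4
row 3: |-10| − (4+3) = 3
minimum over rows = 1 → strictly diagonally dominant (convergence guaranteed)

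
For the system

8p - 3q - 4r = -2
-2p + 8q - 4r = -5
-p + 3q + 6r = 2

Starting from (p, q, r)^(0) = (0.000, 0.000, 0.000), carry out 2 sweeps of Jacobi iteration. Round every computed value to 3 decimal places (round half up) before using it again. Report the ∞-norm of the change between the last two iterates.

0.271

Iteration 1:
  p = (-2 - (-3)·0.000 - (-4)·0.000) / (8) = -0.250
  q = (-5 - (-2)·0.000 - (-4)·0.000) / (8) = -0.625
  r = (2 - (-1)·0.000 - (3)·0.000) / (6) = 0.333
Iteration 2:
  p = (-2 - (-3)·-0.625 - (-4)·0.333) / (8) = -0.318
  q = (-5 - (-2)·-0.250 - (-4)·0.333) / (8) = -0.521
  r = (2 - (-1)·-0.250 - (3)·-0.625) / (6) = 0.604
Change: (-0.068, 0.104, 0.271) → max |·| = 0.271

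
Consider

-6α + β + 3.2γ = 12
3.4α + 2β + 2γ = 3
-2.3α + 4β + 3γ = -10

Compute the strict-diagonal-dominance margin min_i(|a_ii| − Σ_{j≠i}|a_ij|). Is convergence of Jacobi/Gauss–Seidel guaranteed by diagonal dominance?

row 1: |-6| − (1+3.2) = 1.8
row 2: |2| − (3.4+2) = -3.4
row 3: |3| − (2.3+4) = -3.3
minimum over rows = -3.4 → not strictly diagonally dominant

-3.4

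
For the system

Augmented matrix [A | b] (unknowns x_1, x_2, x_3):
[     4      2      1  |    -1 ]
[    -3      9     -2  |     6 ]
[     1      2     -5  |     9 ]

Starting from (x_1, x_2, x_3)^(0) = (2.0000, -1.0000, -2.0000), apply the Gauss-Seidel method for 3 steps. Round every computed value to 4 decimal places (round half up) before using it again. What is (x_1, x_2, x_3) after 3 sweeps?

(0.0250, 0.2964, -1.6764)

Iteration 1:
  x_1 = (-1 - (2)·-1.0000 - (1)·-2.0000) / (4) = 0.7500
  x_2 = (6 - (-3)·0.7500 - (-2)·-2.0000) / (9) = 0.4722
  x_3 = (9 - (1)·0.7500 - (2)·0.4722) / (-5) = -1.4611
Iteration 2:
  x_1 = (-1 - (2)·0.4722 - (1)·-1.4611) / (4) = -0.1208
  x_2 = (6 - (-3)·-0.1208 - (-2)·-1.4611) / (9) = 0.3017
  x_3 = (9 - (1)·-0.1208 - (2)·0.3017) / (-5) = -1.7035
Iteration 3:
  x_1 = (-1 - (2)·0.3017 - (1)·-1.7035) / (4) = 0.0250
  x_2 = (6 - (-3)·0.0250 - (-2)·-1.7035) / (9) = 0.2964
  x_3 = (9 - (1)·0.0250 - (2)·0.2964) / (-5) = -1.6764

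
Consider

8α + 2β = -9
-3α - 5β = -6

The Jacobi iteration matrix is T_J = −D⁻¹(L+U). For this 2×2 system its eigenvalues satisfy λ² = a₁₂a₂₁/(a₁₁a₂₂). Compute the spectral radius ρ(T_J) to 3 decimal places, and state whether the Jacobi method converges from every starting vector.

a₁₂a₂₁/(a₁₁a₂₂) = (2)·(-3) / ((8)·(-5)) = 0.150000
ρ = √|0.150000| = √0.150000 = 0.387
ρ < 1, so Jacobi converges

0.387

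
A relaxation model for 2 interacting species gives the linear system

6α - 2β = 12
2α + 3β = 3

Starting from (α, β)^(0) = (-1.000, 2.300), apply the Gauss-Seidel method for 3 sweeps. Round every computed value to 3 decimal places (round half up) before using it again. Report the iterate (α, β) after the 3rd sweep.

(1.952, -0.301)

Iteration 1:
  α = (12 - (-2)·2.300) / (6) = 2.767
  β = (3 - (2)·2.767) / (3) = -0.845
Iteration 2:
  α = (12 - (-2)·-0.845) / (6) = 1.718
  β = (3 - (2)·1.718) / (3) = -0.145
Iteration 3:
  α = (12 - (-2)·-0.145) / (6) = 1.952
  β = (3 - (2)·1.952) / (3) = -0.301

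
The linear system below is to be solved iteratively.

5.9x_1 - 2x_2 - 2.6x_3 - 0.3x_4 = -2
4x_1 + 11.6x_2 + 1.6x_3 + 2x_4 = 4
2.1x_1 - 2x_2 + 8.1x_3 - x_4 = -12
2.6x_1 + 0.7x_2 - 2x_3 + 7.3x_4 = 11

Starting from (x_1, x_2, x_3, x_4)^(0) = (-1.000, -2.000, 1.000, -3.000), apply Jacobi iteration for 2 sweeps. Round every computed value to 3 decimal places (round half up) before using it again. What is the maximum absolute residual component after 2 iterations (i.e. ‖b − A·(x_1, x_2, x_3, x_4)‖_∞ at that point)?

Iteration 1:
  x_1 = (-2 - (-2)·-2.000 - (-2.6)·1.000 - (-0.3)·-3.000) / (5.9) = -0.729
  x_2 = (4 - (4)·-1.000 - (1.6)·1.000 - (2)·-3.000) / (11.6) = 1.069
  x_3 = (-12 - (2.1)·-1.000 - (-2)·-2.000 - (-1)·-3.000) / (8.1) = -2.086
  x_4 = (11 - (2.6)·-1.000 - (0.7)·-2.000 - (-2)·1.000) / (7.3) = 2.329
Iteration 2:
  x_1 = (-2 - (-2)·1.069 - (-2.6)·-2.086 - (-0.3)·2.329) / (5.9) = -0.777
  x_2 = (4 - (4)·-0.729 - (1.6)·-2.086 - (2)·2.329) / (11.6) = 0.482
  x_3 = (-12 - (2.1)·-0.729 - (-2)·1.069 - (-1)·2.329) / (8.1) = -0.741
  x_4 = (11 - (2.6)·-0.729 - (0.7)·1.069 - (-2)·-2.086) / (7.3) = 1.092
Residual b − A·x = (1.949, 0.518, -2.310, 3.229); ∞-norm = 3.229

3.229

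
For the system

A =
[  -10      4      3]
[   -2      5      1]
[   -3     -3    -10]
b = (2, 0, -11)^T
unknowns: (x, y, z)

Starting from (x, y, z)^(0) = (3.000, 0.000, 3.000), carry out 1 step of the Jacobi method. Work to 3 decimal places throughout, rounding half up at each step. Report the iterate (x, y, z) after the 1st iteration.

(0.700, 0.600, 0.200)

Iteration 1:
  x = (2 - (4)·0.000 - (3)·3.000) / (-10) = 0.700
  y = (0 - (-2)·3.000 - (1)·3.000) / (5) = 0.600
  z = (-11 - (-3)·3.000 - (-3)·0.000) / (-10) = 0.200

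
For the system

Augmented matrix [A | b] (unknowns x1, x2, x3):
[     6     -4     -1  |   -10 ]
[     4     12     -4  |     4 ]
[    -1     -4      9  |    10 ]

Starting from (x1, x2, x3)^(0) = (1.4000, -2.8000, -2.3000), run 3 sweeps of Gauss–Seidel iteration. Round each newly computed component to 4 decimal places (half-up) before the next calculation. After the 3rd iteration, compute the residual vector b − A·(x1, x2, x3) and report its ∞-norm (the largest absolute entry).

Iteration 1:
  x1 = (-10 - (-4)·-2.8000 - (-1)·-2.3000) / (6) = -3.9167
  x2 = (4 - (4)·-3.9167 - (-4)·-2.3000) / (12) = 0.8722
  x3 = (10 - (-1)·-3.9167 - (-4)·0.8722) / (9) = 1.0636
Iteration 2:
  x1 = (-10 - (-4)·0.8722 - (-1)·1.0636) / (6) = -0.9079
  x2 = (4 - (4)·-0.9079 - (-4)·1.0636) / (12) = 0.9905
  x3 = (10 - (-1)·-0.9079 - (-4)·0.9905) / (9) = 1.4505
Iteration 3:
  x1 = (-10 - (-4)·0.9905 - (-1)·1.4505) / (6) = -0.7646
  x2 = (4 - (4)·-0.7646 - (-4)·1.4505) / (12) = 1.0717
  x3 = (10 - (-1)·-0.7646 - (-4)·1.0717) / (9) = 1.5025
Residual b − A·x = (0.3769, 0.2080, -0.0003); ∞-norm = 0.3769

0.3769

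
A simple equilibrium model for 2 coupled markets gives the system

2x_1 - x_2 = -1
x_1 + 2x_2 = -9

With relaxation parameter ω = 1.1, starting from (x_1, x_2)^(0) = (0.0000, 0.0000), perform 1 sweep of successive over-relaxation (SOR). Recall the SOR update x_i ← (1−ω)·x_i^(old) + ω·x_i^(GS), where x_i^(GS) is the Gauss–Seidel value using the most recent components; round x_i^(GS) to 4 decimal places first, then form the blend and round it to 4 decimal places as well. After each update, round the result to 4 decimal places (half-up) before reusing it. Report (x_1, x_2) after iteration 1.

Iteration 1:
  x_1: GS value = (-1 - (-1)·0.0000) / (2) = -0.5000;  x_1 ← (1−ω)·0.0000 + ω·-0.5000 = -0.5500
  x_2: GS value = (-9 - (1)·-0.5500) / (2) = -4.2250;  x_2 ← (1−ω)·0.0000 + ω·-4.2250 = -4.6475

(-0.5500, -4.6475)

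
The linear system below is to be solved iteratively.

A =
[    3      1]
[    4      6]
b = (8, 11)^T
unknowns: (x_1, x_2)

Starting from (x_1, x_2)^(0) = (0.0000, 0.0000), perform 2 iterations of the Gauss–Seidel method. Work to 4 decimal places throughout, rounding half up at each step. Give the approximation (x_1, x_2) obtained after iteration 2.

Iteration 1:
  x_1 = (8 - (1)·0.0000) / (3) = 2.6667
  x_2 = (11 - (4)·2.6667) / (6) = 0.0555
Iteration 2:
  x_1 = (8 - (1)·0.0555) / (3) = 2.6482
  x_2 = (11 - (4)·2.6482) / (6) = 0.0679

(2.6482, 0.0679)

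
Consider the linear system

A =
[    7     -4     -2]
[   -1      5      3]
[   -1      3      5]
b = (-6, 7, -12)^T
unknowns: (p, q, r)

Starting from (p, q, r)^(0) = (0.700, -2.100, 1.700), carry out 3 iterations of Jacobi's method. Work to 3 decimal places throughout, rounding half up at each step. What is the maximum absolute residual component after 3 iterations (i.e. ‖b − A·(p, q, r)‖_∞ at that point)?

Iteration 1:
  p = (-6 - (-4)·-2.100 - (-2)·1.700) / (7) = -1.571
  q = (7 - (-1)·0.700 - (3)·1.700) / (5) = 0.520
  r = (-12 - (-1)·0.700 - (3)·-2.100) / (5) = -1.000
Iteration 2:
  p = (-6 - (-4)·0.520 - (-2)·-1.000) / (7) = -0.846
  q = (7 - (-1)·-1.571 - (3)·-1.000) / (5) = 1.686
  r = (-12 - (-1)·-1.571 - (3)·0.520) / (5) = -3.026
Iteration 3:
  p = (-6 - (-4)·1.686 - (-2)·-3.026) / (7) = -0.758
  q = (7 - (-1)·-0.846 - (3)·-3.026) / (5) = 3.046
  r = (-12 - (-1)·-0.846 - (3)·1.686) / (5) = -3.581
Residual b − A·x = (4.328, 1.755, -3.991); ∞-norm = 4.328

4.328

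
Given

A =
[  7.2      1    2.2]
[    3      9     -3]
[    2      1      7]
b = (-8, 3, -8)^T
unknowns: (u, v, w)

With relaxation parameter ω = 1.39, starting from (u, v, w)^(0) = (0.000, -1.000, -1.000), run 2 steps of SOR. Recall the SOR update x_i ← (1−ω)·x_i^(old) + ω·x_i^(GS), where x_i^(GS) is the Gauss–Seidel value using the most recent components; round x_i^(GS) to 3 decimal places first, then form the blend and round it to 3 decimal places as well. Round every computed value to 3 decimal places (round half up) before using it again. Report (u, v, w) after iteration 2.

(-0.920, 0.110, -0.858)

Iteration 1:
  u: GS value = (-8 - (1)·-1.000 - (2.2)·-1.000) / (7.2) = -0.667;  u ← (1−ω)·0.000 + ω·-0.667 = -0.927
  v: GS value = (3 - (3)·-0.927 - (-3)·-1.000) / (9) = 0.309;  v ← (1−ω)·-1.000 + ω·0.309 = 0.820
  w: GS value = (-8 - (2)·-0.927 - (1)·0.820) / (7) = -0.995;  w ← (1−ω)·-1.000 + ω·-0.995 = -0.993
Iteration 2:
  u: GS value = (-8 - (1)·0.820 - (2.2)·-0.993) / (7.2) = -0.922;  u ← (1−ω)·-0.927 + ω·-0.922 = -0.920
  v: GS value = (3 - (3)·-0.920 - (-3)·-0.993) / (9) = 0.309;  v ← (1−ω)·0.820 + ω·0.309 = 0.110
  w: GS value = (-8 - (2)·-0.920 - (1)·0.110) / (7) = -0.896;  w ← (1−ω)·-0.993 + ω·-0.896 = -0.858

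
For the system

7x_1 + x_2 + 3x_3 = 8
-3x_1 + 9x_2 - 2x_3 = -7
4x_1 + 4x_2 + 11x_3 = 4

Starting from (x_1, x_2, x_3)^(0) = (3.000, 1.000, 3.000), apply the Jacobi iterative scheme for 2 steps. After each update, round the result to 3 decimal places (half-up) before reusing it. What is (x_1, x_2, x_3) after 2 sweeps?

(1.483, -1.116, 0.144)

Iteration 1:
  x_1 = (8 - (1)·1.000 - (3)·3.000) / (7) = -0.286
  x_2 = (-7 - (-3)·3.000 - (-2)·3.000) / (9) = 0.889
  x_3 = (4 - (4)·3.000 - (4)·1.000) / (11) = -1.091
Iteration 2:
  x_1 = (8 - (1)·0.889 - (3)·-1.091) / (7) = 1.483
  x_2 = (-7 - (-3)·-0.286 - (-2)·-1.091) / (9) = -1.116
  x_3 = (4 - (4)·-0.286 - (4)·0.889) / (11) = 0.144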